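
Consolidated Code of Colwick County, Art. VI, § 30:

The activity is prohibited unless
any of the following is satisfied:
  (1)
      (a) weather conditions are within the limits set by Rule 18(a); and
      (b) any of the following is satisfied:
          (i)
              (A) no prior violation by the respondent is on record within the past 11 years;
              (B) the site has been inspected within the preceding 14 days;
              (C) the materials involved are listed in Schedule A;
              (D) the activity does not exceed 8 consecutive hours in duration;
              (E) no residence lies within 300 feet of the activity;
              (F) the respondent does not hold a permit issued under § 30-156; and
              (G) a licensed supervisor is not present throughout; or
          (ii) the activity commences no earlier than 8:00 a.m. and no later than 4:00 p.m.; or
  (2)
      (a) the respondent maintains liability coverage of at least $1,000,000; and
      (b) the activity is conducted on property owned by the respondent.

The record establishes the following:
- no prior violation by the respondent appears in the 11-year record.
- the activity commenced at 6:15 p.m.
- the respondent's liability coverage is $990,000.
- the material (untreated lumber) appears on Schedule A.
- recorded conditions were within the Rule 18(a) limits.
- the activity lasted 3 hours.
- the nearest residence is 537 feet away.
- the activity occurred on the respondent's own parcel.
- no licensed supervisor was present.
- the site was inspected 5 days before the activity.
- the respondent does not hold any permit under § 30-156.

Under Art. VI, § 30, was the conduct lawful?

Yes — lawful.

(a) weather ok — satisfied.
(A) no prior violation — satisfied.
(B) site inspected — met.
(C) Schedule A material — holds.
(D) ≤ 8 hrs duration — met.
(E) no residence in 300 ft — satisfied.
(F) not (holds permit) — met.
(G) not (supervisor present) — holds.
(i): T AND T AND T AND T AND T AND T AND T → true.
(ii) start within hours — fails.
(b): T OR F → true.
(1) = T AND T = true.
(a) coverage ≥ $1,000,000 — fails.
(b) own property — met.
So (2) is not satisfied (F AND T).
Overall = T OR F = true.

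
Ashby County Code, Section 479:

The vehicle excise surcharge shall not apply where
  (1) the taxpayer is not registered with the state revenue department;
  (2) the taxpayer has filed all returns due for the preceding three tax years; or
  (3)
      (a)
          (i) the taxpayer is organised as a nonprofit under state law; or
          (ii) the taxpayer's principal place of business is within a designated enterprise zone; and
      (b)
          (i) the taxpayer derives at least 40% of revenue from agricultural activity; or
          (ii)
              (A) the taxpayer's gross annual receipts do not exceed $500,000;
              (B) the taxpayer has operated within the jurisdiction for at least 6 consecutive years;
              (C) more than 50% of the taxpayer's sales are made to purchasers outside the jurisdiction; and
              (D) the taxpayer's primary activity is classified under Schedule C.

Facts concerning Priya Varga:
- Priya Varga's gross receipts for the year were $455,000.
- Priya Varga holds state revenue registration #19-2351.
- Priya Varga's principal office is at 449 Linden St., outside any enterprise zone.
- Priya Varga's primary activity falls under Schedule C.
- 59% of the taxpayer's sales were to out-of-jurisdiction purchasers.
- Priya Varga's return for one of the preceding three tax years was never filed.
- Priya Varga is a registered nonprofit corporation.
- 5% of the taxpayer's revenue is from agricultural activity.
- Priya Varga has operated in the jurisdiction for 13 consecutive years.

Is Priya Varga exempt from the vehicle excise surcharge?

Yes — exempt.

(1) not (state-registered) — not satisfied.
(2) returns current — fails.
(i) nonprofit — met.
(ii) in enterprise zone — not met.
So (a) is satisfied (T OR F).
(i) ≥40% agricultural — fails.
(A) receipts ≤ $500,000 — holds.
(B) ≥ 6 yrs in jurisdiction — holds.
(C) >50% out-of-jur. sales — holds.
(D) Schedule C activity — satisfied.
(ii): T AND T AND T AND T → true.
So (b) is satisfied (F OR T).
(3): T AND T → true.
Overall = F OR F OR T = true.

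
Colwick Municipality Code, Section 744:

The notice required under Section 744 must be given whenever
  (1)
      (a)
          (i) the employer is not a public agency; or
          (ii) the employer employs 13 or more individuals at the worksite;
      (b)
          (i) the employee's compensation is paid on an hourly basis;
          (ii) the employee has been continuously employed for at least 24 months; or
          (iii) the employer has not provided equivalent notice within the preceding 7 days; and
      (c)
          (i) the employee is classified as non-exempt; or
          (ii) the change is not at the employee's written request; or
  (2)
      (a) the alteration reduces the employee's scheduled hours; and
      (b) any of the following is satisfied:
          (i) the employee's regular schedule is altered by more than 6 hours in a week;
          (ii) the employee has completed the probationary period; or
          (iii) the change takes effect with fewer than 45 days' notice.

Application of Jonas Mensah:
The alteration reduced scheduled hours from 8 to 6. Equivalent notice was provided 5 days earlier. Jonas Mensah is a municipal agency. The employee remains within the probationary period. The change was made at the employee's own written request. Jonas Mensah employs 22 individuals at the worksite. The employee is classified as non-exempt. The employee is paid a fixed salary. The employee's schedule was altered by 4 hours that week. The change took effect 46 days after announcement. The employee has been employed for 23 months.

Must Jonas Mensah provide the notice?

(i) not (public agency) — fails.
(ii) ≥ 13 at site — satisfied.
So (a) is satisfied (F OR T).
(i) hourly-paid — not met.
(ii) tenure ≥ 24 mo. — fails.
(iii) no recent notice — not met.
(b) = F OR F OR F = false.
(i) non-exempt — met.
(ii) not employee-requested — fails.
(c): T OR F → true.
(1) = T AND F AND T = false.
(a) hours reduced — holds.
(i) schedule shift > 6h — fails.
(ii) past probation — fails.
(iii) < 45 days' notice — fails.
So (b) is not satisfied (F OR F OR F).
So (2) is not satisfied (T AND F).
Overall = F OR F = false.

No — not required.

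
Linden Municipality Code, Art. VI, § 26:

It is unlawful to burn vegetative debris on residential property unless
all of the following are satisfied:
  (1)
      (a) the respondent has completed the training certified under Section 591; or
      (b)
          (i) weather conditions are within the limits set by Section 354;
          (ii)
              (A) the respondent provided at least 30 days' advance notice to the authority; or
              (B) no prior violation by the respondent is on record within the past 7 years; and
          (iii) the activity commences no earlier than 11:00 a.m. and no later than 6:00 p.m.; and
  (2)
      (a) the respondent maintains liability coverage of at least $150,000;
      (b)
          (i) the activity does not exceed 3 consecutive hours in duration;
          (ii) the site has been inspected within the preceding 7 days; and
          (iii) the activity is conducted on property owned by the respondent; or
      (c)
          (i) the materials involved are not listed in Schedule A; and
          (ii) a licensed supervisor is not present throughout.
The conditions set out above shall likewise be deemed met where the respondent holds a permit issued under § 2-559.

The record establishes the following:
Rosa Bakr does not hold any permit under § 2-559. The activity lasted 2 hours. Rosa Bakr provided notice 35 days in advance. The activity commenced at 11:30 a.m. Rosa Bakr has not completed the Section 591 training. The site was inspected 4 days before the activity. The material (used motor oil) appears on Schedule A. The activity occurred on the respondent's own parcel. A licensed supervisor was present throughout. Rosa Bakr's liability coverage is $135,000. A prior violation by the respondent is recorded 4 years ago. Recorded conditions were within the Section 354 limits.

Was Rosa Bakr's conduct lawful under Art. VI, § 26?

(a) training certified — not satisfied.
(i) weather ok — holds.
(A) ≥30 days' notice — holds.
(B) no prior violation — not satisfied.
(ii): T OR F → true.
(iii) start within hours — met.
(b): T AND T AND T → true.
So (1) is satisfied (F OR T).
(a) coverage ≥ $150,000 — not satisfied.
(i) ≤ 3 hrs duration — satisfied.
(ii) site inspected — satisfied.
(iii) own property — satisfied.
(b): T AND T AND T → true.
(i) not (Schedule A material) — fails.
(ii) not (supervisor present) — fails.
(c) = F AND F = false.
(2): F OR T OR F → true.
Overall = T AND T = true.
Exception (holds permit) — not satisfied.
Result: main true OR exception false → true.

Yes — lawful.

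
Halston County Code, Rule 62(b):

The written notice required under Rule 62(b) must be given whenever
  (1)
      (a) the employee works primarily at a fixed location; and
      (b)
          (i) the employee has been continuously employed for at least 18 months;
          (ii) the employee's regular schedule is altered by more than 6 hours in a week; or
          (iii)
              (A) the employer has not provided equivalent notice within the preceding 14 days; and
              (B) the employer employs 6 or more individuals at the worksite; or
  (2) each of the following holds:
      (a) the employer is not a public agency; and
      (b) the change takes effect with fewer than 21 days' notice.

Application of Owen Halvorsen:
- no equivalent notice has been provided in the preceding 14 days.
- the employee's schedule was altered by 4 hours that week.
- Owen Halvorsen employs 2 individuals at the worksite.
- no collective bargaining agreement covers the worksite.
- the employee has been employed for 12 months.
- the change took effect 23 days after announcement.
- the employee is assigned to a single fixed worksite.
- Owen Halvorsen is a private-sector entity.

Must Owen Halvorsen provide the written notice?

No — not required.

(a) fixed location — met.
(i) tenure ≥ 18 mo. — fails.
(ii) schedule shift > 6h — fails.
(A) no recent notice — met.
(B) ≥ 6 at site — not met.
(iii) = T AND F = false.
(b) = F OR F OR F = false.
So (1) is not satisfied (T AND F).
(a) not (public agency) — satisfied.
(b) < 21 days' notice — not met.
(2) = T AND F = false.
So Overall is not satisfied (F OR F).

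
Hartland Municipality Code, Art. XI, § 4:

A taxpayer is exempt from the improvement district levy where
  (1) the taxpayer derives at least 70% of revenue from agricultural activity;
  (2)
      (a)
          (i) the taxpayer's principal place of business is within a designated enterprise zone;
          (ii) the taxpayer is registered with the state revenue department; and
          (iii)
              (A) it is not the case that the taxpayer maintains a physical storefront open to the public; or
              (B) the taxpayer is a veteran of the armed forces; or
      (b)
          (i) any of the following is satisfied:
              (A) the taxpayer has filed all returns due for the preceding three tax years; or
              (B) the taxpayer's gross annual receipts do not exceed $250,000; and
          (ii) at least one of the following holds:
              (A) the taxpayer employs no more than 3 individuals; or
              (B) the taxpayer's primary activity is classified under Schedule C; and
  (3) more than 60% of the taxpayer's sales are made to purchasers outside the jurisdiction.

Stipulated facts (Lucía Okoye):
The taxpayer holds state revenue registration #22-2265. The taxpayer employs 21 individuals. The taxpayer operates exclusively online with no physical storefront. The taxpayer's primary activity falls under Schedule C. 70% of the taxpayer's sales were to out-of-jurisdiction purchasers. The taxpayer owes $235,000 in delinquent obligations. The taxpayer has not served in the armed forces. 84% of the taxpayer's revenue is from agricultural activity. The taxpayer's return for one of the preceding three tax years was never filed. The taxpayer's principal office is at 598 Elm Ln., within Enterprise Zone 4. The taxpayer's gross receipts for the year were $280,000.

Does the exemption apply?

(1) ≥70% agricultural — satisfied.
(i) in enterprise zone — holds.
(ii) state-registered — satisfied.
(A) not (has storefront) — met.
(B) veteran — not satisfied.
So (iii) is satisfied (T OR F).
(a): T AND T AND T → true.
(A) returns current — fails.
(B) receipts ≤ $250,000 — not met.
(i): F OR F → false.
(A) ≤ 3 employees — not met.
(B) Schedule C activity — holds.
(ii) = F OR T = true.
(b) = F AND T = false.
(2): T OR F → true.
(3) >60% out-of-jur. sales — satisfied.
Overall: T AND T AND T → true.

Yes — exempt.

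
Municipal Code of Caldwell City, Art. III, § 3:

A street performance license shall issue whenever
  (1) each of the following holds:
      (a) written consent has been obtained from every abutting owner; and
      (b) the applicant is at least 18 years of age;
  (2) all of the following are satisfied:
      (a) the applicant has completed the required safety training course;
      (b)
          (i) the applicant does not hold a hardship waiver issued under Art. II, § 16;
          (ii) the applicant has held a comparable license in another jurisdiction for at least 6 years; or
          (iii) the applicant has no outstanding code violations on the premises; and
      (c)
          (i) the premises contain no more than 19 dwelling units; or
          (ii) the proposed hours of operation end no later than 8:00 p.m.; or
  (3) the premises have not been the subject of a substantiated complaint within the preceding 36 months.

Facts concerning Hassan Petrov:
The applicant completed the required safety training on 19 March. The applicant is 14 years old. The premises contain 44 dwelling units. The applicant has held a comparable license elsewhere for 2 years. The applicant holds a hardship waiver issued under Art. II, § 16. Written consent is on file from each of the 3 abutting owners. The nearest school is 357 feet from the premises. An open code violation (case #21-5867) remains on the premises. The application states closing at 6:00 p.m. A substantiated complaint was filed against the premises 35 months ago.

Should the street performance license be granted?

(a) all abutters consent — met.
(b) age ≥ 18 — fails.
So (1) is not satisfied (T AND F).
(a) safety training — holds.
(i) not (hardship waiver) — not met.
(ii) prior license ≥ 6 yr — not satisfied.
(iii) no code violations — not met.
So (b) is not satisfied (F OR F OR F).
(i) ≤ 19 units — not met.
(ii) closes by 8 p.m. — met.
So (c) is satisfied (F OR T).
So (2) is not satisfied (T AND F AND T).
(3) no complaint in 36 mo. — not satisfied.
Overall: F OR F OR F → false.

No — denied.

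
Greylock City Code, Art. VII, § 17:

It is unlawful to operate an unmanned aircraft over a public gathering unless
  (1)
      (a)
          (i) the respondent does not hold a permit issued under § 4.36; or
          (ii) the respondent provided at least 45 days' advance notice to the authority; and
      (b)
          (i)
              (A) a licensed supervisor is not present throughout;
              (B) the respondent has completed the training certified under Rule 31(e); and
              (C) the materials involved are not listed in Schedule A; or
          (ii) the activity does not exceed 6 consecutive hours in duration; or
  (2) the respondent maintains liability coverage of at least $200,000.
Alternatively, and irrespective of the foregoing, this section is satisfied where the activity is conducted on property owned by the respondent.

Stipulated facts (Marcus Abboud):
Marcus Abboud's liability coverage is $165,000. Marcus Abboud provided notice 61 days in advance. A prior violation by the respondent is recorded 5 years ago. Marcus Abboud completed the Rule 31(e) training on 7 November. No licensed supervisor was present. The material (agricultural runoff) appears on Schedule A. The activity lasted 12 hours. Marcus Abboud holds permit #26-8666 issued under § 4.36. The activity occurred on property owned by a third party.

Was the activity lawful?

(i) not (holds permit) — fails.
(ii) ≥45 days' notice — holds.
(a): F OR T → true.
(A) not (supervisor present) — holds.
(B) training certified — holds.
(C) not (Schedule A material) — fails.
(i): T AND T AND F → false.
(ii) ≤ 6 hrs duration — not satisfied.
(b): F OR F → false.
(1) = T AND F = false.
(2) coverage ≥ $200,000 — not met.
Overall = F OR F = false.
Exception (own property) — not satisfied.
Result: main false OR exception false → false.

No — unlawful.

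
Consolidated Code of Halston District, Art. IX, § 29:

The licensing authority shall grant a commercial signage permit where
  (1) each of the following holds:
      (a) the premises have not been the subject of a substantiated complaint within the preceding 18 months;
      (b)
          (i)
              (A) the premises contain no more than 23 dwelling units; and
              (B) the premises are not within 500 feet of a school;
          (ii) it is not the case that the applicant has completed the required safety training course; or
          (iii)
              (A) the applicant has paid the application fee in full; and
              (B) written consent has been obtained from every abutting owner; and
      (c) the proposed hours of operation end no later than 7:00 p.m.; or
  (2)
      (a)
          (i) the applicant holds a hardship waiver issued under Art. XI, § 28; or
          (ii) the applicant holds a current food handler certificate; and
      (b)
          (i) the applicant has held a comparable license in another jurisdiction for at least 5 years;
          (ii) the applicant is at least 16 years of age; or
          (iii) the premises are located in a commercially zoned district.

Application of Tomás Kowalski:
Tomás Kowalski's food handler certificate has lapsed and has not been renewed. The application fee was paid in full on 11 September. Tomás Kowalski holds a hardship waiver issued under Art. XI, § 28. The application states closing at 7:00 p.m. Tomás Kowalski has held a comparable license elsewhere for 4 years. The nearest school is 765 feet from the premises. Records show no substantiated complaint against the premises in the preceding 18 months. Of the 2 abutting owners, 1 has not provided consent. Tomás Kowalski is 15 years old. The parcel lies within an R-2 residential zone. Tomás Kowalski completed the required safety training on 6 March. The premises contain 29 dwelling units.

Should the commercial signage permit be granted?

No — denied.

(a) no complaint in 18 mo. — met.
(A) ≤ 23 units — not satisfied.
(B) ≥500 ft from school — met.
(i) = F AND T = false.
(ii) not (safety training) — fails.
(A) fee paid — satisfied.
(B) all abutters consent — not satisfied.
So (iii) is not satisfied (T AND F).
(b) = F OR F OR F = false.
(c) closes by 7 p.m. — met.
(1): T AND F AND T → false.
(i) hardship waiver — met.
(ii) food handler cert. — not met.
So (a) is satisfied (T OR F).
(i) prior license ≥ 5 yr — not satisfied.
(ii) age ≥ 16 — not satisfied.
(iii) commercially zoned — not met.
(b): F OR F OR F → false.
(2) = T AND F = false.
So Overall is not satisfied (F OR F).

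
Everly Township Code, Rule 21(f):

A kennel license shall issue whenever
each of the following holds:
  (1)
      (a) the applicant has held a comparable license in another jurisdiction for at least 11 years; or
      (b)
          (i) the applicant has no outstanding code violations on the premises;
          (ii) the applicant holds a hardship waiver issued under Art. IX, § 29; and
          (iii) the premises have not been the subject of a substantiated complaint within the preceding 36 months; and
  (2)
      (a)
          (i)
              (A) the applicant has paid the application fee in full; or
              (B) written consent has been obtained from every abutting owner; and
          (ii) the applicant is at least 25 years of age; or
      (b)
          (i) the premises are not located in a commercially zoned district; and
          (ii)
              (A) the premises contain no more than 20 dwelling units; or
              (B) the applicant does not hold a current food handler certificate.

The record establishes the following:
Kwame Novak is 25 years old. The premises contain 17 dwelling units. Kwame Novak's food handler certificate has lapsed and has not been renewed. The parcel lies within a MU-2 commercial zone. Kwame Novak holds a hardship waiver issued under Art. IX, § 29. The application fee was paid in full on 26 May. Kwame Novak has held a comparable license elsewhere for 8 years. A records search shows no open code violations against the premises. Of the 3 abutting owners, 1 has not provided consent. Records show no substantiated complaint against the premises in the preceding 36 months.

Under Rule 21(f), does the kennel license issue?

(a) prior license ≥ 11 yr — not satisfied.
(i) no code violations — met.
(ii) hardship waiver — satisfied.
(iii) no complaint in 36 mo. — holds.
So (b) is satisfied (T AND T AND T).
(1) = F OR T = true.
(A) fee paid — met.
(B) all abutters consent — not met.
(i): T OR F → true.
(ii) age ≥ 25 — met.
So (a) is satisfied (T AND T).
(i) not (commercially zoned) — fails.
(A) ≤ 20 units — met.
(B) not (food handler cert.) — satisfied.
(ii) = T OR T = true.
(b) = F AND T = false.
(2): T OR F → true.
Overall = T AND T = true.

Yes — granted.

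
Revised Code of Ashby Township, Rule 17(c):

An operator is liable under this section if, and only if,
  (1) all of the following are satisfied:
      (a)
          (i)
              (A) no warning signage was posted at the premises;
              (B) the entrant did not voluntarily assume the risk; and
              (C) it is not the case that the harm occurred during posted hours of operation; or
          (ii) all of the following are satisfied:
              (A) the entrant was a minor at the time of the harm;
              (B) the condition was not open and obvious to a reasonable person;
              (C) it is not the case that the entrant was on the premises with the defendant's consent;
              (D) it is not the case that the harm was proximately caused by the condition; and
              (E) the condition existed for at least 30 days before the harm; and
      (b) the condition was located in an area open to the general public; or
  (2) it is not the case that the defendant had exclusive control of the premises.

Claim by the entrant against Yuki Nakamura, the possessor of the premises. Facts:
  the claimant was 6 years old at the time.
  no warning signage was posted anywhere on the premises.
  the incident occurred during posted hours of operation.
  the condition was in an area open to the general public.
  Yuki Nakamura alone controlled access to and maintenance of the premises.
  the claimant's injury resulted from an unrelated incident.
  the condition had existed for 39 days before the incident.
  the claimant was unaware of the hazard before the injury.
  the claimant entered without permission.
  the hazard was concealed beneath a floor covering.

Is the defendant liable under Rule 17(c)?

(A) no signage posted — holds.
(B) no assumed risk — met.
(C) not (during posted hours) — fails.
(i) = T AND T AND F = false.
(A) entrant a minor — holds.
(B) not open/obvious — met.
(C) not (consent to enter) — holds.
(D) not (proximate cause) — holds.
(E) condition ≥30 days old — satisfied.
So (ii) is satisfied (T AND T AND T AND T AND T).
(a): F OR T → true.
(b) public area — holds.
So (1) is satisfied (T AND T).
(2) not (exclusive control) — not met.
Overall = T OR F = true.

Yes — liable.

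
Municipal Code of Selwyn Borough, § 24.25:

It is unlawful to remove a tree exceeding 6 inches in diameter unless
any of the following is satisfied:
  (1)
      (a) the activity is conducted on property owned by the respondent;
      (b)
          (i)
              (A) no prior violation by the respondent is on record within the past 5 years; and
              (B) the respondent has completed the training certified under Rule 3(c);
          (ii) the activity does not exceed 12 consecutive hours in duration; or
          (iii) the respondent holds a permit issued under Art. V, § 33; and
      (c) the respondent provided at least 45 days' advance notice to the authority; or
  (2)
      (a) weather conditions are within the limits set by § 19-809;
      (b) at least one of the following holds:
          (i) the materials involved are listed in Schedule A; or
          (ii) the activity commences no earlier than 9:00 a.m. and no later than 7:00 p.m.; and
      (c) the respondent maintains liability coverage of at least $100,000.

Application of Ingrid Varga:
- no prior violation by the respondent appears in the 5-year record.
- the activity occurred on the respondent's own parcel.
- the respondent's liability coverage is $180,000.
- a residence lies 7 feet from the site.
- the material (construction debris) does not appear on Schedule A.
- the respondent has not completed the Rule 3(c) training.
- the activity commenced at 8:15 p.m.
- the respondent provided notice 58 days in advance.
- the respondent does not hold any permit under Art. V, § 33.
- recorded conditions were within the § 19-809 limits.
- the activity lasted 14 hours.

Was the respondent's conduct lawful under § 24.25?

No — unlawful.

(a) own property — satisfied.
(A) no prior violation — satisfied.
(B) training certified — not satisfied.
(i) = T AND F = false.
(ii) ≤ 12 hrs duration — fails.
(iii) holds permit — not met.
(b) = F OR F OR F = false.
(c) ≥45 days' notice — satisfied.
So (1) is not satisfied (T AND F AND T).
(a) weather ok — satisfied.
(i) Schedule A material — fails.
(ii) start within hours — not met.
(b): F OR F → false.
(c) coverage ≥ $100,000 — met.
So (2) is not satisfied (T AND F AND T).
Overall: F OR F → false.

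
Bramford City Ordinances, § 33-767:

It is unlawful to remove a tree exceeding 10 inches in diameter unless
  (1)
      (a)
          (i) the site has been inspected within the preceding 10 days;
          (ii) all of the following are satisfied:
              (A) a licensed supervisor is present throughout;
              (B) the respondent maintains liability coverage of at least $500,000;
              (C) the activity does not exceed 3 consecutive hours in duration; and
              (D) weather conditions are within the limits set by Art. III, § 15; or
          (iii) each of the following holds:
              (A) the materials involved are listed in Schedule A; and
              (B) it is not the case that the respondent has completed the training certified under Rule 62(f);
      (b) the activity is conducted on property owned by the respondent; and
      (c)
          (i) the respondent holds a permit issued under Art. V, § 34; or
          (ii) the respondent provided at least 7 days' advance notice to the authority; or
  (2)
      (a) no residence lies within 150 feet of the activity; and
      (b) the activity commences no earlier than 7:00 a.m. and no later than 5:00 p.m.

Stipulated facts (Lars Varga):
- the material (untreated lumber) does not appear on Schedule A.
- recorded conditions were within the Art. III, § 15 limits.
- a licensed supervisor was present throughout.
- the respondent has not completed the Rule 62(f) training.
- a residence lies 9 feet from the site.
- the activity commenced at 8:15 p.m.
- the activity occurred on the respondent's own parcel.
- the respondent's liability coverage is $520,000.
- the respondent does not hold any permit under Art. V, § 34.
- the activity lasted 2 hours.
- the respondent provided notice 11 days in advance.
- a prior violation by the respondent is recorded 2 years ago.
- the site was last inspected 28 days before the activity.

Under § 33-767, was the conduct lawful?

(i) site inspected — fails.
(A) supervisor present — holds.
(B) coverage ≥ $500,000 — holds.
(C) ≤ 3 hrs duration — holds.
(D) weather ok — holds.
(ii) = T AND T AND T AND T = true.
(A) Schedule A material — not satisfied.
(B) not (training certified) — satisfied.
(iii) = F AND T = false.
(a): F OR T OR F → true.
(b) own property — satisfied.
(i) holds permit — not satisfied.
(ii) ≥7 days' notice — satisfied.
So (c) is satisfied (F OR T).
(1): T AND T AND T → true.
(a) no residence in 150 ft — not met.
(b) start within hours — not met.
(2) = F AND F = false.
Overall = T OR F = true.

Yes — lawful.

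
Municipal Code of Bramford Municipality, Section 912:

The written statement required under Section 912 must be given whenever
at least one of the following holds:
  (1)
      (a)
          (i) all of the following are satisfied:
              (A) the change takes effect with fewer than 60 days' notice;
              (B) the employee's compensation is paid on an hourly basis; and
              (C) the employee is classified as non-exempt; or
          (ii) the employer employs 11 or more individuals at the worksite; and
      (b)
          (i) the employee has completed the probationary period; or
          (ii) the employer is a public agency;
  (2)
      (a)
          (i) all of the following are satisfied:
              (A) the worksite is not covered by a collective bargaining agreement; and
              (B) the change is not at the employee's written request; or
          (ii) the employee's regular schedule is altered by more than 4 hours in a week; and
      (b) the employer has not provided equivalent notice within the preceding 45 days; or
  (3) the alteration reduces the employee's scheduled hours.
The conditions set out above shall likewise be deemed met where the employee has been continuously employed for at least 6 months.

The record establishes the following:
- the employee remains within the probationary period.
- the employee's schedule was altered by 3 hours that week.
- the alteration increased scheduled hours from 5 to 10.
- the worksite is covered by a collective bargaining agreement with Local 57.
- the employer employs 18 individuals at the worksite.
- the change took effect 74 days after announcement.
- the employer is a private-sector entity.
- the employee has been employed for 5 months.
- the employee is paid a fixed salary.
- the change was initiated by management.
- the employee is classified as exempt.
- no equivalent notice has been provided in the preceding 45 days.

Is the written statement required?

No — not required.

(A) < 60 days' notice — not satisfied.
(B) hourly-paid — fails.
(C) non-exempt — not satisfied.
So (i) is not satisfied (F AND F AND F).
(ii) ≥ 11 at site — met.
(a): F OR T → true.
(i) past probation — not met.
(ii) public agency — not satisfied.
(b) = F OR F = false.
(1) = T AND F = false.
(A) no CBA — not met.
(B) not employee-requested — satisfied.
So (i) is not satisfied (F AND T).
(ii) schedule shift > 4h — not met.
(a): F OR F → false.
(b) no recent notice — holds.
(2) = F AND T = false.
(3) hours reduced — fails.
So Overall is not satisfied (F OR F OR F).
Exception (tenure ≥ 6 mo.) — not satisfied.
Result: main false OR exception false → false.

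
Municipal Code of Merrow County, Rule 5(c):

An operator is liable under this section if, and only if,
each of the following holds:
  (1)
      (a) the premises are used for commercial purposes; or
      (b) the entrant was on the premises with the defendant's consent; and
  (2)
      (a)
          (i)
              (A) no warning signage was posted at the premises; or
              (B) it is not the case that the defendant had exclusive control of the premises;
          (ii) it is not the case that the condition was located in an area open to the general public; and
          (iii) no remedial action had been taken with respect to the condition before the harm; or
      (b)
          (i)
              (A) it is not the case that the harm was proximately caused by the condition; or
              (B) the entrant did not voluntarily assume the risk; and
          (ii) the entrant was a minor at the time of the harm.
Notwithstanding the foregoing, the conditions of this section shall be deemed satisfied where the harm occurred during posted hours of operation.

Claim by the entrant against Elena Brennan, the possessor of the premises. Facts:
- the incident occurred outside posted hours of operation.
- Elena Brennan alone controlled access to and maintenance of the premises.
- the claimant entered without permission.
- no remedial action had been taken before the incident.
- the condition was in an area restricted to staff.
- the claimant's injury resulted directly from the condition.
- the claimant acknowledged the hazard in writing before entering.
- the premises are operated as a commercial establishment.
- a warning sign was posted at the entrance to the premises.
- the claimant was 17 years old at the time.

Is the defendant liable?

(a) commercial use — holds.
(b) consent to enter — fails.
(1) = T OR F = true.
(A) no signage posted — not met.
(B) not (exclusive control) — not satisfied.
(i) = F OR F = false.
(ii) not (public area) — satisfied.
(iii) no remedial action — met.
(a): F AND T AND T → false.
(A) not (proximate cause) — not met.
(B) no assumed risk — not satisfied.
(i) = F OR F = false.
(ii) entrant a minor — holds.
So (b) is not satisfied (F AND T).
(2): F OR F → false.
So Overall is not satisfied (T AND F).
Exception (during posted hours) — not satisfied.
Result: main false OR exception false → false.

No — not liable.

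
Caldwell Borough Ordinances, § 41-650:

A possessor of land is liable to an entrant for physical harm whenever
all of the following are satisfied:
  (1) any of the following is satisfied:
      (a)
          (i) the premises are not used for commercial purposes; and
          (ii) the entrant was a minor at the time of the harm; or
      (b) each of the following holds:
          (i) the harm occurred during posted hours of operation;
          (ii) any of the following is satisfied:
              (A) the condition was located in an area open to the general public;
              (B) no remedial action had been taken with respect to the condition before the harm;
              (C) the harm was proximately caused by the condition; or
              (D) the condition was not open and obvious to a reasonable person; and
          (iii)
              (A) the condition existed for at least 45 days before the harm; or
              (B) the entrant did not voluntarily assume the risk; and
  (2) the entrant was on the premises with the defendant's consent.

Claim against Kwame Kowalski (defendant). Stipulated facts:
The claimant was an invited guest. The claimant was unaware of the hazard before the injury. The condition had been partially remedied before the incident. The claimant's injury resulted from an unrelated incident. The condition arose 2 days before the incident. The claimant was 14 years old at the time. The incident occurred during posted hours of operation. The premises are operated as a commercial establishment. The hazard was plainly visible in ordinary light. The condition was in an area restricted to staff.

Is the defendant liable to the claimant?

No — not liable.

(i) not (commercial use) — not met.
(ii) entrant a minor — met.
(a): F AND T → false.
(i) during posted hours — satisfied.
(A) public area — not met.
(B) no remedial action — not met.
(C) proximate cause — fails.
(D) not open/obvious — not met.
(ii) = F OR F OR F OR F = false.
(A) condition ≥45 days old — not met.
(B) no assumed risk — satisfied.
So (iii) is satisfied (F OR T).
(b): T AND F AND T → false.
(1): F OR F → false.
(2) consent to enter — satisfied.
So Overall is not satisfied (F AND T).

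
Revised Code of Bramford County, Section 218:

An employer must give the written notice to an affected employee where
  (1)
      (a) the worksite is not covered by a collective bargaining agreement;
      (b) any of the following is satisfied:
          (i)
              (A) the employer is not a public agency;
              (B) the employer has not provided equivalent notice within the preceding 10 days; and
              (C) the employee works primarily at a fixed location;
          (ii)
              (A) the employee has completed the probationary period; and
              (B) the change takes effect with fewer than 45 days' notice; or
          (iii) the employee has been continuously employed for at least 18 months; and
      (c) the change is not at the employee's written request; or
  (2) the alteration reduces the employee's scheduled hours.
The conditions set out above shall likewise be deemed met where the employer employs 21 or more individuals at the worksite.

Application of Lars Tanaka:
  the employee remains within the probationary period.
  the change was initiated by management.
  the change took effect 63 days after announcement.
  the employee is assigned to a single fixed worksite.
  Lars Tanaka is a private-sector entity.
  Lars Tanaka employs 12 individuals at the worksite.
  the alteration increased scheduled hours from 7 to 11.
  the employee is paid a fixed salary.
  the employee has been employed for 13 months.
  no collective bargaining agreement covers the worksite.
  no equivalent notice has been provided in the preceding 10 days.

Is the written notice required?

Yes — required.

(a) no CBA — satisfied.
(A) not (public agency) — satisfied.
(B) no recent notice — holds.
(C) fixed location — satisfied.
(i): T AND T AND T → true.
(A) past probation — not satisfied.
(B) < 45 days' notice — fails.
(ii): F AND F → false.
(iii) tenure ≥ 18 mo. — fails.
(b): T OR F OR F → true.
(c) not employee-requested — met.
So (1) is satisfied (T AND T AND T).
(2) hours reduced — fails.
Overall = T OR F = true.
Exception (≥ 21 at site) — not satisfied.
Result: main true OR exception false → true.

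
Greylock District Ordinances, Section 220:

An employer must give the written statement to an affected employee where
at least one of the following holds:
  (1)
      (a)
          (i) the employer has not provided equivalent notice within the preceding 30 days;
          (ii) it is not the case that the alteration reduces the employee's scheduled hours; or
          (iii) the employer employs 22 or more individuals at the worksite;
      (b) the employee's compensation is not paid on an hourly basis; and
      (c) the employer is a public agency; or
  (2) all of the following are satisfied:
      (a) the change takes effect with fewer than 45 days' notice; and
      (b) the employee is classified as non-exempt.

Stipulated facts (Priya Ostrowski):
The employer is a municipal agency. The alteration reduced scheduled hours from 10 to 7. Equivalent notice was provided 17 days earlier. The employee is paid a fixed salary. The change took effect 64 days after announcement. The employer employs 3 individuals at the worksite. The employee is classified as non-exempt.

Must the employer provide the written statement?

No — not required.

(i) no recent notice — not met.
(ii) not (hours reduced) — not met.
(iii) ≥ 22 at site — fails.
So (a) is not satisfied (F OR F OR F).
(b) not (hourly-paid) — met.
(c) public agency — met.
(1) = F AND T AND T = false.
(a) < 45 days' notice — not met.
(b) non-exempt — holds.
(2): F AND T → false.
Overall = F OR F = false.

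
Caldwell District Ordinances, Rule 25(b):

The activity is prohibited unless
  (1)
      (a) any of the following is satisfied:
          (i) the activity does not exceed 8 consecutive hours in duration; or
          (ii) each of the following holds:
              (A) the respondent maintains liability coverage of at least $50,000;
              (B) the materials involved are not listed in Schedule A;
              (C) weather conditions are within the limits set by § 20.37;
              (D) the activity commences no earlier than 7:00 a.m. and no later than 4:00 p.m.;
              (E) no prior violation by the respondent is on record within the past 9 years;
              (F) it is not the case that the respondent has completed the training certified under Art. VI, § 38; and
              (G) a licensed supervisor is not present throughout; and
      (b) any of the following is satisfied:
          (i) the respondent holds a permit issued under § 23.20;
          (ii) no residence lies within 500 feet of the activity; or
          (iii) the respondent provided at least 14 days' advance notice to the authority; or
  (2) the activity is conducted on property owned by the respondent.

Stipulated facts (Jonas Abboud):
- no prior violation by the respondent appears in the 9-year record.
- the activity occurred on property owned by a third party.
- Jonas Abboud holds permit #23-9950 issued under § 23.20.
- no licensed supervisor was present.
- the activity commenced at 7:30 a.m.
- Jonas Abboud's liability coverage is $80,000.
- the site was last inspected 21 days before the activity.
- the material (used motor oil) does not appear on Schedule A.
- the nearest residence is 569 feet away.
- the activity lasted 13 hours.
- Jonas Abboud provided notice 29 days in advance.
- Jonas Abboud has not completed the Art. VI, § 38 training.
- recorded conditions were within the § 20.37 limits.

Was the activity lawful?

(i) ≤ 8 hrs duration — not met.
(A) coverage ≥ $50,000 — holds.
(B) not (Schedule A material) — holds.
(C) weather ok — holds.
(D) start within hours — holds.
(E) no prior violation — met.
(F) not (training certified) — holds.
(G) not (supervisor present) — met.
So (ii) is satisfied (T AND T AND T AND T AND T AND T AND T).
So (a) is satisfied (F OR T).
(i) holds permit — satisfied.
(ii) no residence in 500 ft — satisfied.
(iii) ≥14 days' notice — met.
So (b) is satisfied (T OR T OR T).
(1) = T AND T = true.
(2) own property — fails.
Overall: T OR F → true.

Yes — lawful.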